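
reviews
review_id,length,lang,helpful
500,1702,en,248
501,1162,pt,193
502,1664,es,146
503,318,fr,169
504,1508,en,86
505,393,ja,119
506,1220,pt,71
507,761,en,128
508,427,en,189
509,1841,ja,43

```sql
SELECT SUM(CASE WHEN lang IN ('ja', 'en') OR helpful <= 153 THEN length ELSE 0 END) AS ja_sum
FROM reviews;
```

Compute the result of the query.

review_id=500: ✓ → 1702
review_id=501: ✗
review_id=502: ✓ → 1664
review_id=503: ✗
review_id=504: ✓ → 1508
review_id=505: ✓ → 393
review_id=506: ✓ → 1220
review_id=507: ✓ → 761
review_id=508: ✓ → 427
review_id=509: ✓ → 1841
ja_sum = 1702 + 1664 + 1508 + 393 + 1220 + 761 + 427 + 1841 = 9516

9516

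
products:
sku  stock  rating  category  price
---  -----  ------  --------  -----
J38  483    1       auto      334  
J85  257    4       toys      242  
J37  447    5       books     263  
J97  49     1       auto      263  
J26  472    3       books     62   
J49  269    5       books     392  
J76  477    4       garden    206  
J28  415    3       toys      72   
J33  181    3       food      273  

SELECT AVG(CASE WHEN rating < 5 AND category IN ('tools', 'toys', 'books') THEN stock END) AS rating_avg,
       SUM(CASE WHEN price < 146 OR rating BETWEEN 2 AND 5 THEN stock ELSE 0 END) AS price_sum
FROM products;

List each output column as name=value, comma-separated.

rating_avg=381.3333333333, price_sum=2518

[rating_avg: rating < 5 AND category IN ('tools', 'toys', 'books')]
sku=J38: ✗
sku=J85: ✓ → 257
sku=J37: ✗
sku=J97: ✗
sku=J26: ✓ → 472
sku=J49: ✗
sku=J76: ✗
sku=J28: ✓ → 415
sku=J33: ✗
rating_avg = (257 + 472 + 415) / 3 = 381.3333333333
—
[price_sum: price < 146 OR rating BETWEEN 2 AND 5]
sku=J38: ✗
sku=J85: ✓ → 257
sku=J37: ✓ → 447
sku=J97: ✗
sku=J26: ✓ → 472
sku=J49: ✓ → 269
sku=J76: ✓ → 477
sku=J28: ✓ → 415
sku=J33: ✓ → 181
price_sum = 257 + 447 + 472 + 269 + 477 + 415 + 181 = 2518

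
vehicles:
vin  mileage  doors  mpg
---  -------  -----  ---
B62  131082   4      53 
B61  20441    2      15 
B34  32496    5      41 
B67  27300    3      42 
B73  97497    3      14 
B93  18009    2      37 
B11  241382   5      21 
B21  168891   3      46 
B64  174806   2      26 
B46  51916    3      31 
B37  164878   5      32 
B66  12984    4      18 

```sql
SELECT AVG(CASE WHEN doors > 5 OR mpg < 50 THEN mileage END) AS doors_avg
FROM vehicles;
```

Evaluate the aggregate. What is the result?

91872.7272727273

vin=B62: ✗
vin=B61: ✓ → 20441
vin=B34: ✓ → 32496
vin=B67: ✓ → 27300
vin=B73: ✓ → 97497
vin=B93: ✓ → 18009
vin=B11: ✓ → 241382
vin=B21: ✓ → 168891
vin=B64: ✓ → 174806
vin=B46: ✓ → 51916
vin=B37: ✓ → 164878
vin=B66: ✓ → 12984
doors_avg = (20441 + 32496 + 27300 + 97497 + 18009 + 241382 + 168891 + 174806 + 51916 + 164878 + 12984) / 11 = 91872.7272727273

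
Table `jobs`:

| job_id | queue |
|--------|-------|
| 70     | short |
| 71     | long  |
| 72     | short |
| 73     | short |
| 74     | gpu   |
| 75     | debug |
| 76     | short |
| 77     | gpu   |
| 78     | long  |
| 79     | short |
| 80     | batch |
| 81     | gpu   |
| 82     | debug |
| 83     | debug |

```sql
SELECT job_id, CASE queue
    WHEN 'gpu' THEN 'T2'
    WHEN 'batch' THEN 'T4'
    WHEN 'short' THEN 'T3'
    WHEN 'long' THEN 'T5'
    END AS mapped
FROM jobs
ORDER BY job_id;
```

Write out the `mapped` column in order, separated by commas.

job_id=70: queue='short' → T3
job_id=71: queue='long' → T5
job_id=72: queue='short' → T3
job_id=73: queue='short' → T3
job_id=74: queue='gpu' → T2
job_id=75: (no match → NULL) → NULL
job_id=76: queue='short' → T3
job_id=77: queue='gpu' → T2
job_id=78: queue='long' → T5
job_id=79: queue='short' → T3
job_id=80: queue='batch' → T4
job_id=81: queue='gpu' → T2
job_id=82: (no match → NULL) → NULL
job_id=83: (no match → NULL) → NULL

T3, T5, T3, T3, T2, NULL, T3, T2, T5, T3, T4, T2, NULL, NULL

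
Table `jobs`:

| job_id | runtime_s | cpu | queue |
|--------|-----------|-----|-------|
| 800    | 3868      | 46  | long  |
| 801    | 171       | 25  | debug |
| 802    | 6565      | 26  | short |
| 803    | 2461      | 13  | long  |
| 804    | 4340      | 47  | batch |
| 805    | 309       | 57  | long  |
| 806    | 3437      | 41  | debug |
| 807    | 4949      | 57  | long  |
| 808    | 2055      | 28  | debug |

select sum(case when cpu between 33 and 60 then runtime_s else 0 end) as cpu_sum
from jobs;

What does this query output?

16903

job_id=800: ✓ → 3868
job_id=801: ✗
job_id=802: ✗
job_id=803: ✗
job_id=804: ✓ → 4340
job_id=805: ✓ → 309
job_id=806: ✓ → 3437
job_id=807: ✓ → 4949
job_id=808: ✗
cpu_sum = 3868 + 4340 + 309 + 3437 + 4949 = 16903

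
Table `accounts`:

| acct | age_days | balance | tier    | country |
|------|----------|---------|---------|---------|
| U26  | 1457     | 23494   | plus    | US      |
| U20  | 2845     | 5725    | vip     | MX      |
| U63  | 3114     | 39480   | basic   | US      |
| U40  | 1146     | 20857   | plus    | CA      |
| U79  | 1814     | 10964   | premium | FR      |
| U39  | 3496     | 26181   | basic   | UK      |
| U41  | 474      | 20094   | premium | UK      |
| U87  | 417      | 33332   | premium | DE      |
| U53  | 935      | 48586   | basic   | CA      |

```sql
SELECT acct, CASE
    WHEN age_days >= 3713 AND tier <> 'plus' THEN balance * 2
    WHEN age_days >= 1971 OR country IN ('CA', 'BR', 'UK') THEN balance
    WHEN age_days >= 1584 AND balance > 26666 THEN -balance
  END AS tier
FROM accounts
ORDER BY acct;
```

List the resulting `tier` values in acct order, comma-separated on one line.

acct=U20: age_days >= 1971 OR country IN ('CA', 'BR', 'UK') → 5725
acct=U26: (no match → NULL) → NULL
acct=U39: age_days >= 1971 OR country IN ('CA', 'BR', 'UK') → 26181
acct=U40: age_days >= 1971 OR country IN ('CA', 'BR', 'UK') → 20857
acct=U41: age_days >= 1971 OR country IN ('CA', 'BR', 'UK') → 20094
acct=U53: age_days >= 1971 OR country IN ('CA', 'BR', 'UK') → 48586
acct=U63: age_days >= 1971 OR country IN ('CA', 'BR', 'UK') → 39480
acct=U79: (no match → NULL) → NULL
acct=U87: (no match → NULL) → NULL

5725, NULL, 26181, 20857, 20094, 48586, 39480, NULL, NULL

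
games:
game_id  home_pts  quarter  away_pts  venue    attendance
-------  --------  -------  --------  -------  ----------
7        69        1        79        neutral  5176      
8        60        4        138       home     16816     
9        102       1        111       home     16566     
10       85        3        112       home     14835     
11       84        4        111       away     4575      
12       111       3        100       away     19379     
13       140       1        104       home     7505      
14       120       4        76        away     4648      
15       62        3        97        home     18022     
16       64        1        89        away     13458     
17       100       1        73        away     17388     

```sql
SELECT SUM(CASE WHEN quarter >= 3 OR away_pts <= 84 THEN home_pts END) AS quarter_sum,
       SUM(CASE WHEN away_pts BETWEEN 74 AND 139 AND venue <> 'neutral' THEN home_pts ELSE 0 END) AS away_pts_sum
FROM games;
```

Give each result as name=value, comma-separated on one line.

quarter_sum=691, away_pts_sum=828

[quarter_sum: quarter >= 3 OR away_pts <= 84]
game_id=7: ✓ → 69
game_id=8: ✓ → 60
game_id=9: ✗
game_id=10: ✓ → 85
game_id=11: ✓ → 84
game_id=12: ✓ → 111
game_id=13: ✗
game_id=14: ✓ → 120
game_id=15: ✓ → 62
game_id=16: ✗
game_id=17: ✓ → 100
quarter_sum = 69 + 60 + 85 + 84 + 111 + 120 + 62 + 100 = 691
—
[away_pts_sum: away_pts BETWEEN 74 AND 139 AND venue <> 'neutral']
game_id=7: ✗
game_id=8: ✓ → 60
game_id=9: ✓ → 102
game_id=10: ✓ → 85
game_id=11: ✓ → 84
game_id=12: ✓ → 111
game_id=13: ✓ → 140
game_id=14: ✓ → 120
game_id=15: ✓ → 62
game_id=16: ✓ → 64
game_id=17: ✗
away_pts_sum = 60 + 102 + 85 + 84 + 111 + 140 + 120 + 62 + 64 = 828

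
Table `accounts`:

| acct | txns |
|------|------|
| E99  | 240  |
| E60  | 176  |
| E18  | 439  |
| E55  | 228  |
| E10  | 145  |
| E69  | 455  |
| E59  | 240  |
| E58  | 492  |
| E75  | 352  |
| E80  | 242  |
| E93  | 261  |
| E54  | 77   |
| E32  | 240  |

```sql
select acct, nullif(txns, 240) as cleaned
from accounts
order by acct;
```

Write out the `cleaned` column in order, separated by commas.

acct=E10: txns=145 vs 240: differ → 145
acct=E18: txns=439 vs 240: differ → 439
acct=E32: txns=240 vs 240: equal → NULL
acct=E54: txns=77 vs 240: differ → 77
acct=E55: txns=228 vs 240: differ → 228
acct=E58: txns=492 vs 240: differ → 492
acct=E59: txns=240 vs 240: equal → NULL
acct=E60: txns=176 vs 240: differ → 176
acct=E69: txns=455 vs 240: differ → 455
acct=E75: txns=352 vs 240: differ → 352
acct=E80: txns=242 vs 240: differ → 242
acct=E93: txns=261 vs 240: differ → 261
acct=E99: txns=240 vs 240: equal → NULL

145, 439, NULL, 77, 228, 492, NULL, 176, 455, 352, 242, 261, NULL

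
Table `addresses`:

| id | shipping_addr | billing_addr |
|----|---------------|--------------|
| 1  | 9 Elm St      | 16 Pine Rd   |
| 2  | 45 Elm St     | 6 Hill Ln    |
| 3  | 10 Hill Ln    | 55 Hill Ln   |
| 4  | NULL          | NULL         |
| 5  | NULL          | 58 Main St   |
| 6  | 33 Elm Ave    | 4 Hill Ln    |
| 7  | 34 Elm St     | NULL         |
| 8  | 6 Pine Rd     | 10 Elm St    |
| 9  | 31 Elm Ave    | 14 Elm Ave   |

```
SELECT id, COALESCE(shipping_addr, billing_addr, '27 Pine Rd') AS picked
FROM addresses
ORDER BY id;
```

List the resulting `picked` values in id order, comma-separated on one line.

id=1: shipping_addr=9 Elm St → 9 Elm St
id=2: shipping_addr=45 Elm St → 45 Elm St
id=3: shipping_addr=10 Hill Ln → 10 Hill Ln
id=4: shipping_addr=NULL, billing_addr=NULL, → literal 27 Pine Rd → 27 Pine Rd
id=5: shipping_addr=NULL, billing_addr=58 Main St → 58 Main St
id=6: shipping_addr=33 Elm Ave → 33 Elm Ave
id=7: shipping_addr=34 Elm St → 34 Elm St
id=8: shipping_addr=6 Pine Rd → 6 Pine Rd
id=9: shipping_addr=31 Elm Ave → 31 Elm Ave

9 Elm St, 45 Elm St, 10 Hill Ln, 27 Pine Rd, 58 Main St, 33 Elm Ave, 34 Elm St, 6 Pine Rd, 31 Elm Ave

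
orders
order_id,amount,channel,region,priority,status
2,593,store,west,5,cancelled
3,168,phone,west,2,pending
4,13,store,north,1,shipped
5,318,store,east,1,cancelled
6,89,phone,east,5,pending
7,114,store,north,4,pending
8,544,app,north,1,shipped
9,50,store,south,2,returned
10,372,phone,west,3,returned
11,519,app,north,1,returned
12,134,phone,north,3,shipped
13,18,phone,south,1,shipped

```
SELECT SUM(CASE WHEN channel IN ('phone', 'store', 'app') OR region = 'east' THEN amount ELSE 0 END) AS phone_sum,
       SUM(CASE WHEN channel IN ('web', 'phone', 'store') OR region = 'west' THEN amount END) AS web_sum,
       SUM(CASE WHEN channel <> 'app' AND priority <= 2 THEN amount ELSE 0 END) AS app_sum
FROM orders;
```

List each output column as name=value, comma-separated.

phone_sum=2932, web_sum=1869, app_sum=567

[phone_sum: channel IN ('phone', 'store', 'app') OR region = 'east']
order_id=2: ✓ → 593
order_id=3: ✓ → 168
order_id=4: ✓ → 13
order_id=5: ✓ → 318
order_id=6: ✓ → 89
order_id=7: ✓ → 114
order_id=8: ✓ → 544
order_id=9: ✓ → 50
order_id=10: ✓ → 372
order_id=11: ✓ → 519
order_id=12: ✓ → 134
order_id=13: ✓ → 18
phone_sum = 593 + 168 + 13 + 318 + 89 + 114 + 544 + 50 + 372 + 519 + 134 + 18 = 2932
—
[web_sum: channel IN ('web', 'phone', 'store') OR region = 'west']
order_id=2: ✓ → 593
order_id=3: ✓ → 168
order_id=4: ✓ → 13
order_id=5: ✓ → 318
order_id=6: ✓ → 89
order_id=7: ✓ → 114
order_id=8: ✗
order_id=9: ✓ → 50
order_id=10: ✓ → 372
order_id=11: ✗
order_id=12: ✓ → 134
order_id=13: ✓ → 18
web_sum = 593 + 168 + 13 + 318 + 89 + 114 + 50 + 372 + 134 + 18 = 1869
—
[app_sum: channel <> 'app' AND priority <= 2]
order_id=2: ✗
order_id=3: ✓ → 168
order_id=4: ✓ → 13
order_id=5: ✓ → 318
order_id=6: ✗
order_id=7: ✗
order_id=8: ✗
order_id=9: ✓ → 50
order_id=10: ✗
order_id=11: ✗
order_id=12: ✗
order_id=13: ✓ → 18
app_sum = 168 + 13 + 318 + 50 + 18 = 567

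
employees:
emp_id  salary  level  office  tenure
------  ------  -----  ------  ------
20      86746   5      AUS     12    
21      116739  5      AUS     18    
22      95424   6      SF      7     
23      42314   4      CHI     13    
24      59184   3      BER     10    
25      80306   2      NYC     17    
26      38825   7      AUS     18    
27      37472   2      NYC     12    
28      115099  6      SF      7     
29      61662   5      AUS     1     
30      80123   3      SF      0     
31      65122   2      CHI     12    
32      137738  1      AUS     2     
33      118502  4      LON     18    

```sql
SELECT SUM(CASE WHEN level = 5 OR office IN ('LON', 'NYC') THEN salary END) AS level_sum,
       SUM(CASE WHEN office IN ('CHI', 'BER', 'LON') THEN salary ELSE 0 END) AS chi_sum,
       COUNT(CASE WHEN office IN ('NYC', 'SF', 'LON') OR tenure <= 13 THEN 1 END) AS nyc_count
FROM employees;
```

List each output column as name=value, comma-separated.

[level_sum: level = 5 OR office IN ('LON', 'NYC')]
emp_id=20: ✓ → 86746
emp_id=21: ✓ → 116739
emp_id=22: ✗
emp_id=23: ✗
emp_id=24: ✗
emp_id=25: ✓ → 80306
emp_id=26: ✗
emp_id=27: ✓ → 37472
emp_id=28: ✗
emp_id=29: ✓ → 61662
emp_id=30: ✗
emp_id=31: ✗
emp_id=32: ✗
emp_id=33: ✓ → 118502
level_sum = 86746 + 116739 + 80306 + 37472 + 61662 + 118502 = 501427
—
[chi_sum: office IN ('CHI', 'BER', 'LON')]
emp_id=20: ✗
emp_id=21: ✗
emp_id=22: ✗
emp_id=23: ✓ → 42314
emp_id=24: ✓ → 59184
emp_id=25: ✗
emp_id=26: ✗
emp_id=27: ✗
emp_id=28: ✗
emp_id=29: ✗
emp_id=30: ✗
emp_id=31: ✓ → 65122
emp_id=32: ✗
emp_id=33: ✓ → 118502
chi_sum = 42314 + 59184 + 65122 + 118502 = 285122
—
[nyc_count: office IN ('NYC', 'SF', 'LON') OR tenure <= 13]
emp_id=20: ✓ → 1
emp_id=21: ✗
emp_id=22: ✓ → 1
emp_id=23: ✓ → 1
emp_id=24: ✓ → 1
emp_id=25: ✓ → 1
emp_id=26: ✗
emp_id=27: ✓ → 1
emp_id=28: ✓ → 1
emp_id=29: ✓ → 1
emp_id=30: ✓ → 1
emp_id=31: ✓ → 1
emp_id=32: ✓ → 1
emp_id=33: ✓ → 1
nyc_count = COUNT(1, 1, 1, 1, 1, 1, 1, 1, 1, 1, 1, 1) = 12

level_sum=501427, chi_sum=285122, nyc_count=12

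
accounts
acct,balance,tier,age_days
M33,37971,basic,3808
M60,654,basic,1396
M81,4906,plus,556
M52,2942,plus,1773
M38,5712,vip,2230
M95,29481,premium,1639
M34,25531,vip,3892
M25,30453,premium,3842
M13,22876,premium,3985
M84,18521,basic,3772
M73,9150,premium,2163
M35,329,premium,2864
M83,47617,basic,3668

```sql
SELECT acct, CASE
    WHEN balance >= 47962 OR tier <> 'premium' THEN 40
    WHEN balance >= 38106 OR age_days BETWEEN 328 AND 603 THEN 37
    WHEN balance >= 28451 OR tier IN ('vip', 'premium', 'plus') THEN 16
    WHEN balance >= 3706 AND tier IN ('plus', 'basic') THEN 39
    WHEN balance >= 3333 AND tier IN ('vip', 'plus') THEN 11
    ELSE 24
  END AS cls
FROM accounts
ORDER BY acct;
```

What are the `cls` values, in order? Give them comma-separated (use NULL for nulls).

acct=M13: balance >= 28451 OR tier IN ('vip', 'premium', 'plus') → 16
acct=M25: balance >= 28451 OR tier IN ('vip', 'premium', 'plus') → 16
acct=M33: balance >= 47962 OR tier <> 'premium' → 40
acct=M34: balance >= 47962 OR tier <> 'premium' → 40
acct=M35: balance >= 28451 OR tier IN ('vip', 'premium', 'plus') → 16
acct=M38: balance >= 47962 OR tier <> 'premium' → 40
acct=M52: balance >= 47962 OR tier <> 'premium' → 40
acct=M60: balance >= 47962 OR tier <> 'premium' → 40
acct=M73: balance >= 28451 OR tier IN ('vip', 'premium', 'plus') → 16
acct=M81: balance >= 47962 OR tier <> 'premium' → 40
acct=M83: balance >= 47962 OR tier <> 'premium' → 40
acct=M84: balance >= 47962 OR tier <> 'premium' → 40
acct=M95: balance >= 28451 OR tier IN ('vip', 'premium', 'plus') → 16

16, 16, 40, 40, 16, 40, 40, 40, 16, 40, 40, 40, 16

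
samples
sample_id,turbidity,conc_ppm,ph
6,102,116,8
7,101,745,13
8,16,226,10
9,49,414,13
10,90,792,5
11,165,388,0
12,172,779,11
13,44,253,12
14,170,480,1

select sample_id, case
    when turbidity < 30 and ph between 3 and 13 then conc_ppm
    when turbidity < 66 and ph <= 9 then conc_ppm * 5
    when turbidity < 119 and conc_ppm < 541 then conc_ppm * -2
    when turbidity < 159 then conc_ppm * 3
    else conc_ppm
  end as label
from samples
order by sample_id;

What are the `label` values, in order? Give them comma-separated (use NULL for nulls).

-232, 2235, 226, -828, 2376, 388, 779, -506, 480

sample_id=6: turbidity < 119 and conc_ppm < 541 → -232
sample_id=7: turbidity < 159 → 2235
sample_id=8: turbidity < 30 and ph between 3 and 13 → 226
sample_id=9: turbidity < 119 and conc_ppm < 541 → -828
sample_id=10: turbidity < 159 → 2376
sample_id=11: ELSE → 388
sample_id=12: ELSE → 779
sample_id=13: turbidity < 119 and conc_ppm < 541 → -506
sample_id=14: ELSE → 480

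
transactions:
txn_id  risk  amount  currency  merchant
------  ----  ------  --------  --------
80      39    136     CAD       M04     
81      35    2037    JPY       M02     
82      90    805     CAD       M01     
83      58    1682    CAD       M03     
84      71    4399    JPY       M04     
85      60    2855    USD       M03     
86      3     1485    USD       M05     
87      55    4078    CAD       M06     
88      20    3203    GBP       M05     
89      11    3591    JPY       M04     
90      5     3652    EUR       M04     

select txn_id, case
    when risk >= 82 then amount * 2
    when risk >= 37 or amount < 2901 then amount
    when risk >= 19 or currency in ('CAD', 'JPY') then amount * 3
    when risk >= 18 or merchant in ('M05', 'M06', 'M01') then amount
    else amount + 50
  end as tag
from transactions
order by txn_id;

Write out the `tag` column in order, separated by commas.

txn_id=80: risk >= 37 or amount < 2901 → 136
txn_id=81: risk >= 37 or amount < 2901 → 2037
txn_id=82: risk >= 82 → 1610
txn_id=83: risk >= 37 or amount < 2901 → 1682
txn_id=84: risk >= 37 or amount < 2901 → 4399
txn_id=85: risk >= 37 or amount < 2901 → 2855
txn_id=86: risk >= 37 or amount < 2901 → 1485
txn_id=87: risk >= 37 or amount < 2901 → 4078
txn_id=88: risk >= 19 or currency in ('CAD', 'JPY') → 9609
txn_id=89: risk >= 19 or currency in ('CAD', 'JPY') → 10773
txn_id=90: ELSE → 3702

136, 2037, 1610, 1682, 4399, 2855, 1485, 4078, 9609, 10773, 3702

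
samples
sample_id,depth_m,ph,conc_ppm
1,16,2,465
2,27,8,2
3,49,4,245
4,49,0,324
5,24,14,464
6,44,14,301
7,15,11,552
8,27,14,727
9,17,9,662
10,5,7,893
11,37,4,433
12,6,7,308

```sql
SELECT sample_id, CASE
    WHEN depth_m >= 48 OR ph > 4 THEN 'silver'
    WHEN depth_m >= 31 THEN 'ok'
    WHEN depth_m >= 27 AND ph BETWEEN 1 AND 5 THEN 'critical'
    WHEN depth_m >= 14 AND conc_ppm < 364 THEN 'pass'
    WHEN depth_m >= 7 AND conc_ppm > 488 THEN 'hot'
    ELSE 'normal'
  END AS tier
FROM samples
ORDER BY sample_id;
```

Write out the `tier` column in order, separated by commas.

sample_id=1: ELSE → normal
sample_id=2: depth_m >= 48 OR ph > 4 → silver
sample_id=3: depth_m >= 48 OR ph > 4 → silver
sample_id=4: depth_m >= 48 OR ph > 4 → silver
sample_id=5: depth_m >= 48 OR ph > 4 → silver
sample_id=6: depth_m >= 48 OR ph > 4 → silver
sample_id=7: depth_m >= 48 OR ph > 4 → silver
sample_id=8: depth_m >= 48 OR ph > 4 → silver
sample_id=9: depth_m >= 48 OR ph > 4 → silver
sample_id=10: depth_m >= 48 OR ph > 4 → silver
sample_id=11: depth_m >= 31 → ok
sample_id=12: depth_m >= 48 OR ph > 4 → silver

normal, silver, silver, silver, silver, silver, silver, silver, silver, silver, ok, silver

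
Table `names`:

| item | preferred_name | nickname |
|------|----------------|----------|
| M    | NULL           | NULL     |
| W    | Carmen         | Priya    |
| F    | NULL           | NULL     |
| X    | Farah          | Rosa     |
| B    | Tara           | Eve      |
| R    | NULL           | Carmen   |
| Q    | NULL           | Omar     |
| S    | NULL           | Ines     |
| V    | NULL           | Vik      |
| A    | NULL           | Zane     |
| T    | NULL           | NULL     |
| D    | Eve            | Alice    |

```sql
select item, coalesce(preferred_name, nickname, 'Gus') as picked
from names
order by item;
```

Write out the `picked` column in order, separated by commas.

item=A: preferred_name=NULL, nickname=Zane → Zane
item=B: preferred_name=Tara → Tara
item=D: preferred_name=Eve → Eve
item=F: preferred_name=NULL, nickname=NULL, → literal Gus → Gus
item=M: preferred_name=NULL, nickname=NULL, → literal Gus → Gus
item=Q: preferred_name=NULL, nickname=Omar → Omar
item=R: preferred_name=NULL, nickname=Carmen → Carmen
item=S: preferred_name=NULL, nickname=Ines → Ines
item=T: preferred_name=NULL, nickname=NULL, → literal Gus → Gus
item=V: preferred_name=NULL, nickname=Vik → Vik
item=W: preferred_name=Carmen → Carmen
item=X: preferred_name=Farah → Farah

Zane, Tara, Eve, Gus, Gus, Omar, Carmen, Ines, Gus, Vik, Carmen, Farah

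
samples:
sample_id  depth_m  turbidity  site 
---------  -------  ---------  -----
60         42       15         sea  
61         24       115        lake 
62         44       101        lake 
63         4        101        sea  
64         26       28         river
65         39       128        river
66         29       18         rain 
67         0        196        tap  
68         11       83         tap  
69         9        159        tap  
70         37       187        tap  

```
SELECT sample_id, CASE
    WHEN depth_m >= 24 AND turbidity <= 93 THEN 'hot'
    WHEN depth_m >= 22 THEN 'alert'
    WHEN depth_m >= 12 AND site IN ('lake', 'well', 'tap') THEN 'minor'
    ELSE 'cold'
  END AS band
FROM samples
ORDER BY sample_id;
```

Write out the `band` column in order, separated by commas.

sample_id=60: depth_m >= 24 AND turbidity <= 93 → hot
sample_id=61: depth_m >= 22 → alert
sample_id=62: depth_m >= 22 → alert
sample_id=63: ELSE → cold
sample_id=64: depth_m >= 24 AND turbidity <= 93 → hot
sample_id=65: depth_m >= 22 → alert
sample_id=66: depth_m >= 24 AND turbidity <= 93 → hot
sample_id=67: ELSE → cold
sample_id=68: ELSE → cold
sample_id=69: ELSE → cold
sample_id=70: depth_m >= 22 → alert

hot, alert, alert, cold, hot, alert, hot, cold, cold, cold, alert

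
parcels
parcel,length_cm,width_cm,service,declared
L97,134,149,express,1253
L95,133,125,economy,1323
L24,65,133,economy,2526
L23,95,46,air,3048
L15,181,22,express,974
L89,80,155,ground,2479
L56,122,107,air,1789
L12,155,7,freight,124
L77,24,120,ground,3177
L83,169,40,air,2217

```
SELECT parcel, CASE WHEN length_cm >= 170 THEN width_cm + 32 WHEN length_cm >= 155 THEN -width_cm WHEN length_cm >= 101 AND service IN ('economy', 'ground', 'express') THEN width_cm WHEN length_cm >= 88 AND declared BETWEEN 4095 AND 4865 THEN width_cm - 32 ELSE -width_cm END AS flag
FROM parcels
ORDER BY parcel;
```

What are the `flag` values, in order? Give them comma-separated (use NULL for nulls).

parcel=L12: length_cm >= 155 → -7
parcel=L15: length_cm >= 170 → 54
parcel=L23: ELSE → -46
parcel=L24: ELSE → -133
parcel=L56: ELSE → -107
parcel=L77: ELSE → -120
parcel=L83: length_cm >= 155 → -40
parcel=L89: ELSE → -155
parcel=L95: length_cm >= 101 AND service IN ('economy', 'ground', 'express') → 125
parcel=L97: length_cm >= 101 AND service IN ('economy', 'ground', 'express') → 149

-7, 54, -46, -133, -107, -120, -40, -155, 125, 149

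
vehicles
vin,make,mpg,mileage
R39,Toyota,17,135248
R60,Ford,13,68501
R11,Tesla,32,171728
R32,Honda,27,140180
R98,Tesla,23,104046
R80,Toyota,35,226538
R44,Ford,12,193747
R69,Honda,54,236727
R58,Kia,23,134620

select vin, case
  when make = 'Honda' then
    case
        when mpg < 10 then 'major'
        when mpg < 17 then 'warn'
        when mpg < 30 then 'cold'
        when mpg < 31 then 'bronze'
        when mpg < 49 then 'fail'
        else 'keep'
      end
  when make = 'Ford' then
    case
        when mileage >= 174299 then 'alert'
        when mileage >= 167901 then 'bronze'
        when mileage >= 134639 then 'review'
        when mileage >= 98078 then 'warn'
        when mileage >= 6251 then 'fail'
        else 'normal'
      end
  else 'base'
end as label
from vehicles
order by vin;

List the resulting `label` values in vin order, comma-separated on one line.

base, cold, base, alert, base, fail, keep, base, base

vin=R11: make='Tesla' → outer ELSE → base
vin=R32: make='Honda' → inner[mpg < 30] → cold
vin=R39: make='Toyota' → outer ELSE → base
vin=R44: make='Ford' → inner[mileage >= 174299] → alert
vin=R58: make='Kia' → outer ELSE → base
vin=R60: make='Ford' → inner[mileage >= 6251] → fail
vin=R69: make='Honda' → inner[ELSE] → keep
vin=R80: make='Toyota' → outer ELSE → base
vin=R98: make='Tesla' → outer ELSE → base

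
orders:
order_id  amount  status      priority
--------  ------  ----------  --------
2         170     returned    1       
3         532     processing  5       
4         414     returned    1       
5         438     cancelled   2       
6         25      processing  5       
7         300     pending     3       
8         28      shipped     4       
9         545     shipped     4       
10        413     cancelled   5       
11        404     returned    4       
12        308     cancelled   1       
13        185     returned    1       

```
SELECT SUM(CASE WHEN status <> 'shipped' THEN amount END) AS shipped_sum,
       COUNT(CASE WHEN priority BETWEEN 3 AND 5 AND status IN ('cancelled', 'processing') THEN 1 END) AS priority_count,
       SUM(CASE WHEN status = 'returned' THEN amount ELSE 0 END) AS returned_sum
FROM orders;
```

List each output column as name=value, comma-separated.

[shipped_sum: status <> 'shipped']
order_id=2: ✓ → 170
order_id=3: ✓ → 532
order_id=4: ✓ → 414
order_id=5: ✓ → 438
order_id=6: ✓ → 25
order_id=7: ✓ → 300
order_id=8: ✗
order_id=9: ✗
order_id=10: ✓ → 413
order_id=11: ✓ → 404
order_id=12: ✓ → 308
order_id=13: ✓ → 185
shipped_sum = 170 + 532 + 414 + 438 + 25 + 300 + 413 + 404 + 308 + 185 = 3189
—
[priority_count: priority BETWEEN 3 AND 5 AND status IN ('cancelled', 'processing')]
order_id=2: ✗
order_id=3: ✓ → 1
order_id=4: ✗
order_id=5: ✗
order_id=6: ✓ → 1
order_id=7: ✗
order_id=8: ✗
order_id=9: ✗
order_id=10: ✓ → 1
order_id=11: ✗
order_id=12: ✗
order_id=13: ✗
priority_count = COUNT(1, 1, 1) = 3
—
[returned_sum: status = 'returned']
order_id=2: ✓ → 170
order_id=3: ✗
order_id=4: ✓ → 414
order_id=5: ✗
order_id=6: ✗
order_id=7: ✗
order_id=8: ✗
order_id=9: ✗
order_id=10: ✗
order_id=11: ✓ → 404
order_id=12: ✗
order_id=13: ✓ → 185
returned_sum = 170 + 414 + 404 + 185 = 1173

shipped_sum=3189, priority_count=3, returned_sum=1173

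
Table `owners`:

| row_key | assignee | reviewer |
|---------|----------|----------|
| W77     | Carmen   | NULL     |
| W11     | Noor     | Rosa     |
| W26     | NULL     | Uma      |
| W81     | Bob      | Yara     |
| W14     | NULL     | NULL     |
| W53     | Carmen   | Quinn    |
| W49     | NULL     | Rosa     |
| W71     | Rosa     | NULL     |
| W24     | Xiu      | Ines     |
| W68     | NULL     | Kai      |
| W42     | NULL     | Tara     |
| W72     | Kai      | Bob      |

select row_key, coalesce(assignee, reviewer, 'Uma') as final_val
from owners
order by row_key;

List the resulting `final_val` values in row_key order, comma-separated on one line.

row_key=W11: assignee=Noor → Noor
row_key=W14: assignee=NULL, reviewer=NULL, → literal Uma → Uma
row_key=W24: assignee=Xiu → Xiu
row_key=W26: assignee=NULL, reviewer=Uma → Uma
row_key=W42: assignee=NULL, reviewer=Tara → Tara
row_key=W49: assignee=NULL, reviewer=Rosa → Rosa
row_key=W53: assignee=Carmen → Carmen
row_key=W68: assignee=NULL, reviewer=Kai → Kai
row_key=W71: assignee=Rosa → Rosa
row_key=W72: assignee=Kai → Kai
row_key=W77: assignee=Carmen → Carmen
row_key=W81: assignee=Bob → Bob

Noor, Uma, Xiu, Uma, Tara, Rosa, Carmen, Kai, Rosa, Kai, Carmen, Bob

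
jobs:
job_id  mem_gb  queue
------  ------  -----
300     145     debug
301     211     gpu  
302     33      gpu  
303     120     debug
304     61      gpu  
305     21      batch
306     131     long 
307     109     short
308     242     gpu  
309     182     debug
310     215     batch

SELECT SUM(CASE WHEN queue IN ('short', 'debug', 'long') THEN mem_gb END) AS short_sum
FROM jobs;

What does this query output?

687

job_id=300: ✓ → 145
job_id=301: ✗
job_id=302: ✗
job_id=303: ✓ → 120
job_id=304: ✗
job_id=305: ✗
job_id=306: ✓ → 131
job_id=307: ✓ → 109
job_id=308: ✗
job_id=309: ✓ → 182
job_id=310: ✗
short_sum = 145 + 120 + 131 + 109 + 182 = 687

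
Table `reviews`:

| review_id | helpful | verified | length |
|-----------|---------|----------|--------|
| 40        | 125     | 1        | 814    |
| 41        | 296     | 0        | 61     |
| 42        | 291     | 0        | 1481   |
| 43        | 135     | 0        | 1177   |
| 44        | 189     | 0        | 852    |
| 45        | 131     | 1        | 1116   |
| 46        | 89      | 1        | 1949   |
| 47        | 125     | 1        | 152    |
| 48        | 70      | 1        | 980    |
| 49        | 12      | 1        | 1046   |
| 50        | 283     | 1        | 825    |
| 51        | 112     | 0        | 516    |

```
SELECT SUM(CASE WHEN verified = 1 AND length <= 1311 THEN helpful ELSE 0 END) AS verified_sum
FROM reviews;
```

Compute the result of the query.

review_id=40: ✓ → 125
review_id=41: ✗
review_id=42: ✗
review_id=43: ✗
review_id=44: ✗
review_id=45: ✓ → 131
review_id=46: ✗
review_id=47: ✓ → 125
review_id=48: ✓ → 70
review_id=49: ✓ → 12
review_id=50: ✓ → 283
review_id=51: ✗
verified_sum = 125 + 131 + 125 + 70 + 12 + 283 = 746

746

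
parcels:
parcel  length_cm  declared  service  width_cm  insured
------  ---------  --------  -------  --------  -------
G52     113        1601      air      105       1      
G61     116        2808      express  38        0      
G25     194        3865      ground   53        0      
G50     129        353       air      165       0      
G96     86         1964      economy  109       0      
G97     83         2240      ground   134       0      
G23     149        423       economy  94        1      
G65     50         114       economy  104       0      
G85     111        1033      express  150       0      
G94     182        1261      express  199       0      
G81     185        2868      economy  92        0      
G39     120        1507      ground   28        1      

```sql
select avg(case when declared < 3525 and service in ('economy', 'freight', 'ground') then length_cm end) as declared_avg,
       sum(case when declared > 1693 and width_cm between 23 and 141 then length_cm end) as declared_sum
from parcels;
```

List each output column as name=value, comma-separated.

declared_avg=112.1666666667, declared_sum=664

[declared_avg: declared < 3525 and service in ('economy', 'freight', 'ground')]
parcel=G52: ✗
parcel=G61: ✗
parcel=G25: ✗
parcel=G50: ✗
parcel=G96: ✓ → 86
parcel=G97: ✓ → 83
parcel=G23: ✓ → 149
parcel=G65: ✓ → 50
parcel=G85: ✗
parcel=G94: ✗
parcel=G81: ✓ → 185
parcel=G39: ✓ → 120
declared_avg = (86 + 83 + 149 + 50 + 185 + 120) / 6 = 112.1666666667
—
[declared_sum: declared > 1693 and width_cm between 23 and 141]
parcel=G52: ✗
parcel=G61: ✓ → 116
parcel=G25: ✓ → 194
parcel=G50: ✗
parcel=G96: ✓ → 86
parcel=G97: ✓ → 83
parcel=G23: ✗
parcel=G65: ✗
parcel=G85: ✗
parcel=G94: ✗
parcel=G81: ✓ → 185
parcel=G39: ✗
declared_sum = 116 + 194 + 86 + 83 + 185 = 664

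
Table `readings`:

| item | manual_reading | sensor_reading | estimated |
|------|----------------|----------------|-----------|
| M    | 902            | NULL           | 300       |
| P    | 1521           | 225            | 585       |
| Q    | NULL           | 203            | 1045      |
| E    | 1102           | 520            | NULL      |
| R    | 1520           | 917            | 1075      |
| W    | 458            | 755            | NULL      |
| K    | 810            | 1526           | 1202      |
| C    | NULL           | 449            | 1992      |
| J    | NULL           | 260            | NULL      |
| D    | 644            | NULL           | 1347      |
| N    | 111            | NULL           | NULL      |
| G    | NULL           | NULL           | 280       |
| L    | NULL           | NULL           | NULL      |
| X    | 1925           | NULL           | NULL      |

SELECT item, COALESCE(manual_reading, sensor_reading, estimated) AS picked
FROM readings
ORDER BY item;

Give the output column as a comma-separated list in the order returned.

449, 644, 1102, 280, 260, 810, NULL, 902, 111, 1521, 203, 1520, 458, 1925

item=C: manual_reading=NULL, sensor_reading=449 → 449
item=D: manual_reading=644 → 644
item=E: manual_reading=1102 → 1102
item=G: manual_reading=NULL, sensor_reading=NULL, estimated=280 → 280
item=J: manual_reading=NULL, sensor_reading=260 → 260
item=K: manual_reading=810 → 810
item=L: manual_reading=NULL, sensor_reading=NULL, estimated=NULL (all NULL) → NULL
item=M: manual_reading=902 → 902
item=N: manual_reading=111 → 111
item=P: manual_reading=1521 → 1521
item=Q: manual_reading=NULL, sensor_reading=203 → 203
item=R: manual_reading=1520 → 1520
item=W: manual_reading=458 → 458
item=X: manual_reading=1925 → 1925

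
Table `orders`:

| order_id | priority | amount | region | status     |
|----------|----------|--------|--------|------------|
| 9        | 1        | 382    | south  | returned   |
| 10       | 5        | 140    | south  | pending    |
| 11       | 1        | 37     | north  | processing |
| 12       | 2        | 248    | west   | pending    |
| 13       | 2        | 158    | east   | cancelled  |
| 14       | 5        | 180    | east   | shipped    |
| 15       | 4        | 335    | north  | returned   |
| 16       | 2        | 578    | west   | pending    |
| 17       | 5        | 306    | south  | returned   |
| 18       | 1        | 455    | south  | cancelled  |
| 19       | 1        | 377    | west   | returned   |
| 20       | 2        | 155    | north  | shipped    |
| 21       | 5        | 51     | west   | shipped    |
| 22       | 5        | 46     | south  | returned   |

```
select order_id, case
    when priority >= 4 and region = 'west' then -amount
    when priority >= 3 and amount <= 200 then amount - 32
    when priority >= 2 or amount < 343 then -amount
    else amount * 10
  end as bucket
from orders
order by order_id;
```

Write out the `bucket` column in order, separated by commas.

3820, 108, -37, -248, -158, 148, -335, -578, -306, 4550, 3770, -155, -51, 14

order_id=9: ELSE → 3820
order_id=10: priority >= 3 and amount <= 200 → 108
order_id=11: priority >= 2 or amount < 343 → -37
order_id=12: priority >= 2 or amount < 343 → -248
order_id=13: priority >= 2 or amount < 343 → -158
order_id=14: priority >= 3 and amount <= 200 → 148
order_id=15: priority >= 2 or amount < 343 → -335
order_id=16: priority >= 2 or amount < 343 → -578
order_id=17: priority >= 2 or amount < 343 → -306
order_id=18: ELSE → 4550
order_id=19: ELSE → 3770
order_id=20: priority >= 2 or amount < 343 → -155
order_id=21: priority >= 4 and region = 'west' → -51
order_id=22: priority >= 3 and amount <= 200 → 14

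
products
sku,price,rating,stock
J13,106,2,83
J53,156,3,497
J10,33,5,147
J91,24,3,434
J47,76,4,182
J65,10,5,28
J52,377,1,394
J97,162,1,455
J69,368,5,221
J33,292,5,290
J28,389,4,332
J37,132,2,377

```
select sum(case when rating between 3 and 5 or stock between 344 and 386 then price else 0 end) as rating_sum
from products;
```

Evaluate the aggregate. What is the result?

1480

sku=J13: ✗
sku=J53: ✓ → 156
sku=J10: ✓ → 33
sku=J91: ✓ → 24
sku=J47: ✓ → 76
sku=J65: ✓ → 10
sku=J52: ✗
sku=J97: ✗
sku=J69: ✓ → 368
sku=J33: ✓ → 292
sku=J28: ✓ → 389
sku=J37: ✓ → 132
rating_sum = 156 + 33 + 24 + 76 + 10 + 368 + 292 + 389 + 132 = 1480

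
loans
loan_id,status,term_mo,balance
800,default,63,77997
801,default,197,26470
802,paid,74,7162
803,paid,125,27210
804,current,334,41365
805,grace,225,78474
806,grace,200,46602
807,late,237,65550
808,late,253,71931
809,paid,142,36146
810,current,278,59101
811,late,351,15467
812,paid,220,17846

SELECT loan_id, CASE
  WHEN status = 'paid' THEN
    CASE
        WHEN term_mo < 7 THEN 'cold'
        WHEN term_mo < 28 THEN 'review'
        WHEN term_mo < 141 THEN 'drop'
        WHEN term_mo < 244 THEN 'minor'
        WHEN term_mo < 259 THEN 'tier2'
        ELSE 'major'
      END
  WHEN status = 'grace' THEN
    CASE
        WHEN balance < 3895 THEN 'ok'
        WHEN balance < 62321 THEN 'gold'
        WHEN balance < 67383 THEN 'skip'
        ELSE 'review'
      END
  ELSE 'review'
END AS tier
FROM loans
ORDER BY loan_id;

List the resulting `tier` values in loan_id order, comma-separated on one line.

loan_id=800: status='default' → outer ELSE → review
loan_id=801: status='default' → outer ELSE → review
loan_id=802: status='paid' → inner[term_mo < 141] → drop
loan_id=803: status='paid' → inner[term_mo < 141] → drop
loan_id=804: status='current' → outer ELSE → review
loan_id=805: status='grace' → inner[ELSE] → review
loan_id=806: status='grace' → inner[balance < 62321] → gold
loan_id=807: status='late' → outer ELSE → review
loan_id=808: status='late' → outer ELSE → review
loan_id=809: status='paid' → inner[term_mo < 244] → minor
loan_id=810: status='current' → outer ELSE → review
loan_id=811: status='late' → outer ELSE → review
loan_id=812: status='paid' → inner[term_mo < 244] → minor

review, review, drop, drop, review, review, gold, review, review, minor, review, review, minor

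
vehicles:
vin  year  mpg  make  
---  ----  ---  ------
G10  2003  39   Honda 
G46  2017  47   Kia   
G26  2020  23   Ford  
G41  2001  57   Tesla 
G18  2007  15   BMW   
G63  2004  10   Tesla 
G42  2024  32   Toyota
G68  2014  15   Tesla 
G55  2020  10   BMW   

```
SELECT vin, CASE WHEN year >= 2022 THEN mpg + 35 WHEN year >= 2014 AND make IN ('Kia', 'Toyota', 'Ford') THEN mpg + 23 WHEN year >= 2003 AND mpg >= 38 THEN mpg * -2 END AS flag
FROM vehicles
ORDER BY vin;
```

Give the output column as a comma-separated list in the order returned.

-78, NULL, 46, NULL, 67, 70, NULL, NULL, NULL

vin=G10: year >= 2003 AND mpg >= 38 → -78
vin=G18: (no match → NULL) → NULL
vin=G26: year >= 2014 AND make IN ('Kia', 'Toyota', 'Ford') → 46
vin=G41: (no match → NULL) → NULL
vin=G42: year >= 2022 → 67
vin=G46: year >= 2014 AND make IN ('Kia', 'Toyota', 'Ford') → 70
vin=G55: (no match → NULL) → NULL
vin=G63: (no match → NULL) → NULL
vin=G68: (no match → NULL) → NULL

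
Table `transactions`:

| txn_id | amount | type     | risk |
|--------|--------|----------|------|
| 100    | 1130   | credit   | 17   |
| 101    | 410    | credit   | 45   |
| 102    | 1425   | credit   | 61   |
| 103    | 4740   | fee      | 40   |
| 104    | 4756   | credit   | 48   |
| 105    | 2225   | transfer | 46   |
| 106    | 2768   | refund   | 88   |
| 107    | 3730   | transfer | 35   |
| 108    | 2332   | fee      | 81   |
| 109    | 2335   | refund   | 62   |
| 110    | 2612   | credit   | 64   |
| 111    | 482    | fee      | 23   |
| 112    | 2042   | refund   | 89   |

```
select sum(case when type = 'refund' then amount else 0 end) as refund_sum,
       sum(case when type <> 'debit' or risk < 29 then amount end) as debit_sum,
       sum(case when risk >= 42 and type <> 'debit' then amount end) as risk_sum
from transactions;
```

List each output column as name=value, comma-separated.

[refund_sum: type = 'refund']
txn_id=100: ✗
txn_id=101: ✗
txn_id=102: ✗
txn_id=103: ✗
txn_id=104: ✗
txn_id=105: ✗
txn_id=106: ✓ → 2768
txn_id=107: ✗
txn_id=108: ✗
txn_id=109: ✓ → 2335
txn_id=110: ✗
txn_id=111: ✗
txn_id=112: ✓ → 2042
refund_sum = 2768 + 2335 + 2042 = 7145
—
[debit_sum: type <> 'debit' or risk < 29]
txn_id=100: ✓ → 1130
txn_id=101: ✓ → 410
txn_id=102: ✓ → 1425
txn_id=103: ✓ → 4740
txn_id=104: ✓ → 4756
txn_id=105: ✓ → 2225
txn_id=106: ✓ → 2768
txn_id=107: ✓ → 3730
txn_id=108: ✓ → 2332
txn_id=109: ✓ → 2335
txn_id=110: ✓ → 2612
txn_id=111: ✓ → 482
txn_id=112: ✓ → 2042
debit_sum = 1130 + 410 + 1425 + 4740 + 4756 + 2225 + 2768 + 3730 + 2332 + 2335 + 2612 + 482 + 2042 = 30987
—
[risk_sum: risk >= 42 and type <> 'debit']
txn_id=100: ✗
txn_id=101: ✓ → 410
txn_id=102: ✓ → 1425
txn_id=103: ✗
txn_id=104: ✓ → 4756
txn_id=105: ✓ → 2225
txn_id=106: ✓ → 2768
txn_id=107: ✗
txn_id=108: ✓ → 2332
txn_id=109: ✓ → 2335
txn_id=110: ✓ → 2612
txn_id=111: ✗
txn_id=112: ✓ → 2042
risk_sum = 410 + 1425 + 4756 + 2225 + 2768 + 2332 + 2335 + 2612 + 2042 = 20905

refund_sum=7145, debit_sum=30987, risk_sum=20905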